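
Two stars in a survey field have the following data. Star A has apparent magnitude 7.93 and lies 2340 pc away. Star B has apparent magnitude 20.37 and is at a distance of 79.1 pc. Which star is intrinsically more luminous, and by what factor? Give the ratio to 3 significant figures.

Star A: M = m − 5 log₁₀ d + 5 = 7.93 − 5·3.3692 + 5 = -3.916
Star B: M = m − 5 log₁₀ d + 5 = 20.37 − 5·1.8982 + 5 = 15.879
ΔM = M_A − M_B = -3.916 − (15.879) = -19.795; smaller M is more luminous → Star A.
L ratio = 10^(0.4 |ΔM|) = 10^7.918 = 8.281×10^7

Star A is more luminous, by a factor of 8.28×10^7.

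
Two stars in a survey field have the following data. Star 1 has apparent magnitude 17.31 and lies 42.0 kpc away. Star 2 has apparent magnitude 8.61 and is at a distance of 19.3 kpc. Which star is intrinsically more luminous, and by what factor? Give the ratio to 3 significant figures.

Star 2 is more luminous, by a factor of 638.

Star 1: d = 42.0 kpc = 42000 pc
Star 1: M = m − 5 log₁₀ d + 5 = 17.31 − 5·4.6232 + 5 = -0.806
Star 2: d = 19.3 kpc = 19300 pc
Star 2: M = m − 5 log₁₀ d + 5 = 8.61 − 5·4.2856 + 5 = -7.818
ΔM = M_1 − M_2 = -0.806 − (-7.818) = 7.012; smaller M is more luminous → Star 2.
L ratio = 10^(0.4 |ΔM|) = 10^2.805 = 637.7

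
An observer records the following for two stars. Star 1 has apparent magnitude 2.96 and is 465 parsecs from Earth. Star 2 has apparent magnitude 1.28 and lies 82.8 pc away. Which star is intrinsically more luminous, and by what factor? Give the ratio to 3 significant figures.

Star 1 is more luminous, by a factor of 6.71.

Star 1: M = m − 5 log₁₀ d + 5 = 2.96 − 5·2.6675 + 5 = -5.377
Star 2: M = m − 5 log₁₀ d + 5 = 1.28 − 5·1.9180 + 5 = -3.310
ΔM = M_1 − M_2 = -5.377 − (-3.310) = -2.067; smaller M is more luminous → Star 1.
L ratio = 10^(0.4 |ΔM|) = 10^0.827 = 6.712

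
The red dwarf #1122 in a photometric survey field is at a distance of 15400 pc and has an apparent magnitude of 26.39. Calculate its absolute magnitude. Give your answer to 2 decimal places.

5 log₁₀(d/10 pc) = 5 log₁₀(15400) − 5 = 15.938
M = m − 5 log₁₀(d/10) = 26.39 − 15.938 = 10.452

M ≈ 10.45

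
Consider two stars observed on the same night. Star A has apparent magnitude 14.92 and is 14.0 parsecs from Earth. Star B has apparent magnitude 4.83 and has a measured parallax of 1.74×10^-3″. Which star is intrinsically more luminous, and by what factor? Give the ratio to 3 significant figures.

Star B is more luminous, by a factor of 1.83×10^7.

Star A: M = m − 5 log₁₀ d + 5 = 14.92 − 5·1.1461 + 5 = 14.189
Star B: d = 1/p = 1/1.74×10^-3″ = 574.7 pc
Star B: M = m − 5 log₁₀ d + 5 = 4.83 − 5·2.7595 + 5 = -3.967
ΔM = M_A − M_B = 14.189 − (-3.967) = 18.157; smaller M is more luminous → Star B.
L ratio = 10^(0.4 |ΔM|) = 10^7.263 = 1.831×10^7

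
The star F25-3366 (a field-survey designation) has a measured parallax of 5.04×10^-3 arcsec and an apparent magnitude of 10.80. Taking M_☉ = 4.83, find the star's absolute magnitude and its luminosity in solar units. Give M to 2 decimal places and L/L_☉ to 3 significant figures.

M ≈ 4.31; L/L_☉ ≈ 1.61

d = 1/p = 1/5.04×10^-3″ = 198.4 pc
M = m − 5 log₁₀ d + 5 = 10.80 − 5·2.2976 + 5 = 4.312
M − M_☉ = 4.312 − 4.83 = -0.518
L/L_☉ = 10^(−0.4 × -0.518) = 1.611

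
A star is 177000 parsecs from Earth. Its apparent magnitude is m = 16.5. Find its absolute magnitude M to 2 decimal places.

M ≈ -4.74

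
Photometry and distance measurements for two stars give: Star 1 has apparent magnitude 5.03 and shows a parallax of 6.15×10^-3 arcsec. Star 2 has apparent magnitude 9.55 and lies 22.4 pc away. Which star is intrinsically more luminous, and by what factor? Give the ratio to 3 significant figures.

Star 1 is more luminous, by a factor of 3390.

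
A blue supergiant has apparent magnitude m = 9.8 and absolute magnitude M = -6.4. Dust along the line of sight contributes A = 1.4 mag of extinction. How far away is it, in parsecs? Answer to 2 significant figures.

d ≈ 9100 pc

m − M = 5 log₁₀(d/10 pc) + A  ⇒  9.8 − (-6.4) − 1.4 = 5 log₁₀(d/10)
14.800 = 5 log₁₀(d/10)
log₁₀ d = (m − M − A)/5 + 1 = 3.9600
d = 10^3.9600 = 9120 pc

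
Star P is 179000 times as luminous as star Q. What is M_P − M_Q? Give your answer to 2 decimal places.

Pogson: ΔM = −2.5 log₁₀(ratio) = −2.5 log₁₀(179000) = −2.5 × 5.2529 = -13.132
Star P is brighter, so it has the smaller magnitude: the difference is negative.

M_P − M_Q ≈ -13.13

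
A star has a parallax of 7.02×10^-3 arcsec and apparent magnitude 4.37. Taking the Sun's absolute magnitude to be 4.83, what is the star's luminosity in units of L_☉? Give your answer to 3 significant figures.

d = 1/p = 1/7.02×10^-3″ = 142.5 pc
M = m − 5 log₁₀ d + 5 = 4.37 − 5·2.1537 + 5 = -1.398
M − M_☉ = -1.398 − 4.83 = -6.228
L/L_☉ = 10^(−0.4 × -6.228) = 310.0

L/L_☉ ≈ 310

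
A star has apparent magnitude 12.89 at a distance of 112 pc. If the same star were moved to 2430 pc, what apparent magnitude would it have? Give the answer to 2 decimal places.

Flux ∝ 1/d², so Δm = 5 log₁₀(d₂/d₁) = 5 log₁₀(2430/112) = 6.682
m₂ = m₁ + Δm = 12.89 + (6.682) = 19.572

m ≈ 19.57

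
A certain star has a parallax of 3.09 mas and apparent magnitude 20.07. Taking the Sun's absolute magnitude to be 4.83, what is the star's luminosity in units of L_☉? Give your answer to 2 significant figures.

d = 1/p = 1000/3.09 mas = 323.6 pc
M = m − 5 log₁₀ d + 5 = 20.07 − 5·2.5100 + 5 = 12.520
M − M_☉ = 12.520 − 4.83 = 7.690
L/L_☉ = 10^(−0.4 × 7.690) = 8.396×10^-4

L/L_☉ ≈ 8.4×10^-4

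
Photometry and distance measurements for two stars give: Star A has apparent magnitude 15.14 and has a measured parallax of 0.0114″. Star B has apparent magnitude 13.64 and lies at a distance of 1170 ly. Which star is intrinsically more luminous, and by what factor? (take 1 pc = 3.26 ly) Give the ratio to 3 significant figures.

Star B is more luminous, by a factor of 66.6.

Star A: d = 1/p = 1/0.0114″ = 87.72 pc
Star A: M = m − 5 log₁₀ d + 5 = 15.14 − 5·1.9431 + 5 = 10.425
Star B: d = 1170 ly / 3.26 = 358.9 pc
Star B: M = m − 5 log₁₀ d + 5 = 13.64 − 5·2.5550 + 5 = 5.865
ΔM = M_A − M_B = 10.425 − (5.865) = 4.559; smaller M is more luminous → Star B.
L ratio = 10^(0.4 |ΔM|) = 10^1.824 = 66.64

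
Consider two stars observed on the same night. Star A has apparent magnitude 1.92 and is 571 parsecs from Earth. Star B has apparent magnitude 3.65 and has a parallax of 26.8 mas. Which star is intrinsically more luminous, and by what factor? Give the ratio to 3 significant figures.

Star A: M = m − 5 log₁₀ d + 5 = 1.92 − 5·2.7566 + 5 = -6.863
Star B: p = 26.8 mas = 0.0268″ → d = 1/p = 37.31 pc
Star B: M = m − 5 log₁₀ d + 5 = 3.65 − 5·1.5719 + 5 = 0.791
ΔM = M_A − M_B = -6.863 − (0.791) = -7.654; smaller M is more luminous → Star A.
L ratio = 10^(0.4 |ΔM|) = 10^3.062 = 1152

Star A is more luminous, by a factor of 1150.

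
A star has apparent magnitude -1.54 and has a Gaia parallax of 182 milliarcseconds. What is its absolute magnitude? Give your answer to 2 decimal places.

M ≈ -0.24

p = 182 mas = 0.182″ → d = 1/p = 5.495 pc
5 log₁₀(d/10 pc) = 5 log₁₀(5.495) − 5 = -1.300
M = m − 5 log₁₀(d/10) = -1.54 + 1.300 = -0.240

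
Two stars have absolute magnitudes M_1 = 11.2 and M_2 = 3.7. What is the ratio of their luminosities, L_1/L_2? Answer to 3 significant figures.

L_1/L_2 ≈ 1.00×10^-3

ΔM = M_1 − M_2 = 7.5
L_1/L_2 = 10^(−0.4 ΔM) = 10^-3.000 = 1.000×10^-3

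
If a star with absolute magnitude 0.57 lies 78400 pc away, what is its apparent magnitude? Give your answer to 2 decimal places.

m ≈ 20.04

m = M + 5 log₁₀ d − 5 = 0.57 + 5·4.8943 − 5 = 20.042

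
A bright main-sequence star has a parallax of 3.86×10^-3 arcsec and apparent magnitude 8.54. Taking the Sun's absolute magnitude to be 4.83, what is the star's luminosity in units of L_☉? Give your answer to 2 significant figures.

L/L_☉ ≈ 22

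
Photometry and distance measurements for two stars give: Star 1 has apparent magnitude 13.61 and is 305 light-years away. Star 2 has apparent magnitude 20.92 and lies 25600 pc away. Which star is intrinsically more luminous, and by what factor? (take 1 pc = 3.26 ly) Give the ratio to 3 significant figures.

Star 1: d = 305 ly / 3.26 = 93.56 pc
Star 1: M = m − 5 log₁₀ d + 5 = 13.61 − 5·1.9711 + 5 = 8.755
Star 2: M = m − 5 log₁₀ d + 5 = 20.92 − 5·4.4082 + 5 = 3.879
ΔM = M_1 − M_2 = 8.755 − (3.879) = 4.876; smaller M is more luminous → Star 2.
L ratio = 10^(0.4 |ΔM|) = 10^1.950 = 89.19

Star 2 is more luminous, by a factor of 89.2.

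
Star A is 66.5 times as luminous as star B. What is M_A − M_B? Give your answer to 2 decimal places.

M_A − M_B ≈ -4.56

Pogson: ΔM = −2.5 log₁₀(ratio) = −2.5 log₁₀(66.5) = −2.5 × 1.8228 = -4.557
Star A is brighter, so it has the smaller magnitude: the difference is negative.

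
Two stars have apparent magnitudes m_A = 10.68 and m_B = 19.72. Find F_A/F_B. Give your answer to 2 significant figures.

F_A/F_B ≈ 4100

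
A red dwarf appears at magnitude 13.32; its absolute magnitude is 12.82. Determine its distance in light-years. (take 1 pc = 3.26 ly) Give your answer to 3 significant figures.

d ≈ 41.0 ly

μ = m − M = 0.500
m − M = 5 log₁₀ d − 5
log₁₀ d = (m − M)/5 + 1 = 1.1000
d = 10^1.1000 = 12.59 pc
= 41.04 ly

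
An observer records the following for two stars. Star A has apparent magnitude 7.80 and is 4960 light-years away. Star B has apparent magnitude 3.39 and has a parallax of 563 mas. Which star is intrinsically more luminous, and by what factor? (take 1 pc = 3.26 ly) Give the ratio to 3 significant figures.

Star A: d = 4960 ly / 3.26 = 1521 pc
Star A: M = m − 5 log₁₀ d + 5 = 7.80 − 5·3.1823 + 5 = -3.111
Star B: p = 563 mas = 0.563″ → d = 1/p = 1.776 pc
Star B: M = m − 5 log₁₀ d + 5 = 3.39 − 5·0.2495 + 5 = 7.143
ΔM = M_A − M_B = -3.111 − (7.143) = -10.254; smaller M is more luminous → Star A.
L ratio = 10^(0.4 |ΔM|) = 10^4.102 = 12630

Star A is more luminous, by a factor of 12600.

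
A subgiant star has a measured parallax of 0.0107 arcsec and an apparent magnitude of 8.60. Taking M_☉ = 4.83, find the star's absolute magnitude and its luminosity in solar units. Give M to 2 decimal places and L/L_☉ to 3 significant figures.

d = 1/p = 1/0.0107″ = 93.46 pc
M = m − 5 log₁₀ d + 5 = 8.60 − 5·1.9706 + 5 = 3.747
M − M_☉ = 3.747 − 4.83 = -1.083
L/L_☉ = 10^(−0.4 × -1.083) = 2.712

M ≈ 3.75; L/L_☉ ≈ 2.71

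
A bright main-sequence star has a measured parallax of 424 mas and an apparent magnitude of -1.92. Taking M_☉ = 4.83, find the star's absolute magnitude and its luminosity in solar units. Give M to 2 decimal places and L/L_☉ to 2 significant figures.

M ≈ 1.22; L/L_☉ ≈ 28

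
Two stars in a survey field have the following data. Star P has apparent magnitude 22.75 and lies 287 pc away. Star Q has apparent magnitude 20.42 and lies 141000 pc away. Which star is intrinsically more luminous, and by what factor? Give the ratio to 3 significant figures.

Star Q is more luminous, by a factor of 2.06×10^6.

Star P: M = m − 5 log₁₀ d + 5 = 22.75 − 5·2.4579 + 5 = 15.461
Star Q: M = m − 5 log₁₀ d + 5 = 20.42 − 5·5.1492 + 5 = -0.326
ΔM = M_P − M_Q = 15.461 − (-0.326) = 15.787; smaller M is more luminous → Star Q.
L ratio = 10^(0.4 |ΔM|) = 10^6.315 = 2.064×10^6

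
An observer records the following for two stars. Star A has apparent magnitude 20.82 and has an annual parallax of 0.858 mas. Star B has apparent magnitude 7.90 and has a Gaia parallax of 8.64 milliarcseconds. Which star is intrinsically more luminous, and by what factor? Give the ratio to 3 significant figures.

Star B is more luminous, by a factor of 1450.

Star A: p = 0.858 mas = 8.58×10^-4″ → d = 1/p = 1166 pc
Star A: M = m − 5 log₁₀ d + 5 = 20.82 − 5·3.0665 + 5 = 10.487
Star B: p = 8.64 mas = 8.64×10^-3″ → d = 1/p = 115.7 pc
Star B: M = m − 5 log₁₀ d + 5 = 7.90 − 5·2.0635 + 5 = 2.583
ΔM = M_A − M_B = 10.487 − (2.583) = 7.905; smaller M is more luminous → Star B.
L ratio = 10^(0.4 |ΔM|) = 10^3.162 = 1452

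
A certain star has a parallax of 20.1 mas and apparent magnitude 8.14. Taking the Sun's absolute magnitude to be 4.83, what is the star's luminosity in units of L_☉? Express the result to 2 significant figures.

L/L_☉ ≈ 1.2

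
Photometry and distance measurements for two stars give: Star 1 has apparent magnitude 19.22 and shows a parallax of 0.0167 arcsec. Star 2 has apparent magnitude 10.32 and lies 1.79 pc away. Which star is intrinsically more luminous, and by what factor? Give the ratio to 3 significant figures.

Star 2 is more luminous, by a factor of 3.24.

Star 1: d = 1/p = 1/0.0167″ = 59.88 pc
Star 1: M = m − 5 log₁₀ d + 5 = 19.22 − 5·1.7773 + 5 = 15.334
Star 2: M = m − 5 log₁₀ d + 5 = 10.32 − 5·0.2529 + 5 = 14.056
ΔM = M_1 − M_2 = 15.334 − (14.056) = 1.278; smaller M is more luminous → Star 2.
L ratio = 10^(0.4 |ΔM|) = 10^0.511 = 3.244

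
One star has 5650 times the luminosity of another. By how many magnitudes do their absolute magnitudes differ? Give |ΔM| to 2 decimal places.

|ΔM| ≈ 9.38

Pogson: ΔM = −2.5 log₁₀(ratio) = −2.5 log₁₀(5650) = −2.5 × 3.7520 = -9.380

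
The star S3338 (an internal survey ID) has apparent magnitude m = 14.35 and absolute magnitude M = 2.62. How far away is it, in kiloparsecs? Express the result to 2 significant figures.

Distance modulus: m − M = 14.35 − (2.62) = 11.730
m − M = 5 log₁₀ d − 5
log₁₀ d = (m − M)/5 + 1 = 3.3460
d = 10^3.3460 = 2218 pc
= 2.218 kpc

d ≈ 2.2 kpc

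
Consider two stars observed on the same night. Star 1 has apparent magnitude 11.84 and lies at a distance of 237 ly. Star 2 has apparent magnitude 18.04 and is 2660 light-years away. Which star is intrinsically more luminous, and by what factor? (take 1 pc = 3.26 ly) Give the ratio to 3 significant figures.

Star 1: d = 237 ly / 3.26 = 72.70 pc
Star 1: M = m − 5 log₁₀ d + 5 = 11.84 − 5·1.8615 + 5 = 7.532
Star 2: d = 2660 ly / 3.26 = 816.0 pc
Star 2: M = m − 5 log₁₀ d + 5 = 18.04 − 5·2.9117 + 5 = 8.482
ΔM = M_1 − M_2 = 7.532 − (8.482) = -0.949; smaller M is more luminous → Star 1.
L ratio = 10^(0.4 |ΔM|) = 10^0.380 = 2.397

Star 1 is more luminous, by a factor of 2.40.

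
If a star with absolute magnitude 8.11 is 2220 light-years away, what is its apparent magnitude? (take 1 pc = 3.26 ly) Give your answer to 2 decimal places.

d = 2220 ly / 3.26 = 681.0 pc
m = M + 5 log₁₀ d − 5 = 8.11 + 5·2.8331 − 5 = 17.276

m ≈ 17.28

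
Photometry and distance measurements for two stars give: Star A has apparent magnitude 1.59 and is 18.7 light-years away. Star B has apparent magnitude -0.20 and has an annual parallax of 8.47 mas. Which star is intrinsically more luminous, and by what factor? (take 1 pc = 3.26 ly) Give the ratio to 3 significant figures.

Star A: d = 18.7 ly / 3.26 = 5.736 pc
Star A: M = m − 5 log₁₀ d + 5 = 1.59 − 5·0.7586 + 5 = 2.797
Star B: p = 8.47 mas = 8.47×10^-3″ → d = 1/p = 118.1 pc
Star B: M = m − 5 log₁₀ d + 5 = -0.20 − 5·2.0721 + 5 = -5.561
ΔM = M_A − M_B = 2.797 − (-5.561) = 8.357; smaller M is more luminous → Star B.
L ratio = 10^(0.4 |ΔM|) = 10^3.343 = 2203

Star B is more luminous, by a factor of 2200.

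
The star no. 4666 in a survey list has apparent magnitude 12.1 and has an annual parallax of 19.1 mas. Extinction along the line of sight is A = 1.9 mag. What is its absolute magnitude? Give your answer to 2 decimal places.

M ≈ 6.61

p = 19.1 mas = 0.0191″ → d = 1/p = 52.36 pc
5 log₁₀(d/10 pc) = 5 log₁₀(52.36) − 5 = 3.595
M = m − 5 log₁₀(d/10) − A = 12.1 − 3.595 − 1.9 = 6.605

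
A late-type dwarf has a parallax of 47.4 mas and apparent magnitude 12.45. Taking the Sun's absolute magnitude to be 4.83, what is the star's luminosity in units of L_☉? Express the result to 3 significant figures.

L/L_☉ ≈ 3.99×10^-3

d = 1/p = 1000/47.4 mas = 21.10 pc
M = m − 5 log₁₀ d + 5 = 12.45 − 5·1.3242 + 5 = 10.829
M − M_☉ = 10.829 − 4.83 = 5.999
L/L_☉ = 10^(−0.4 × 5.999) = 3.985×10^-3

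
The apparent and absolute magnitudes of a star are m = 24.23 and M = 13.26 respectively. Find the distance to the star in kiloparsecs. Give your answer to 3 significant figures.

d ≈ 1.56 kpc

μ = m − M = 10.970
m − M = 5 log₁₀ d − 5
log₁₀ d = (m − M)/5 + 1 = 3.1940
d = 10^3.1940 = 1563 pc
= 1.563 kpc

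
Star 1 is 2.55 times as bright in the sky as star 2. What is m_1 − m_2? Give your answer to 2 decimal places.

m_1 − m_2 ≈ -1.02

Pogson: Δm = −2.5 log₁₀(ratio) = −2.5 log₁₀(2.55) = −2.5 × 0.4065 = -1.016
Star 1 is brighter, so it has the smaller magnitude: the difference is negative.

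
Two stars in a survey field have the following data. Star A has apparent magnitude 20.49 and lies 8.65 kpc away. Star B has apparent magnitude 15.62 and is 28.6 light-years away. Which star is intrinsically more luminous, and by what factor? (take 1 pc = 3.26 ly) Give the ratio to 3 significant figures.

Star A is more luminous, by a factor of 11000.

Star A: d = 8.65 kpc = 8650 pc
Star A: M = m − 5 log₁₀ d + 5 = 20.49 − 5·3.9370 + 5 = 5.805
Star B: d = 28.6 ly / 3.26 = 8.773 pc
Star B: M = m − 5 log₁₀ d + 5 = 15.62 − 5·0.9431 + 5 = 15.904
ΔM = M_A − M_B = 5.805 − (15.904) = -10.099; smaller M is more luminous → Star A.
L ratio = 10^(0.4 |ΔM|) = 10^4.040 = 10960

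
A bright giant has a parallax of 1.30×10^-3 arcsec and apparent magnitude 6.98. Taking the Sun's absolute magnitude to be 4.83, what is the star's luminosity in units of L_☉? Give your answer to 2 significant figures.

d = 1/p = 1/1.30×10^-3″ = 769.2 pc
M = m − 5 log₁₀ d + 5 = 6.98 − 5·2.8861 + 5 = -2.450
M − M_☉ = -2.450 − 4.83 = -7.280
L/L_☉ = 10^(−0.4 × -7.280) = 816.8

L/L_☉ ≈ 820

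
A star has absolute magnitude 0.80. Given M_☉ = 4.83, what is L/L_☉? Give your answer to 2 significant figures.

M − M_☉ = 0.80 − 4.83 = -4.030
L/L_☉ = 10^(−0.4 (M − M_☉)) = 10^1.612 = 40.93

L/L_☉ ≈ 41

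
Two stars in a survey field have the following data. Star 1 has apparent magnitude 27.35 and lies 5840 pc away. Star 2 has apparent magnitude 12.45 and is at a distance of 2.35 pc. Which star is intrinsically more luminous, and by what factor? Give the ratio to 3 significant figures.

Star 1 is more luminous, by a factor of 6.77.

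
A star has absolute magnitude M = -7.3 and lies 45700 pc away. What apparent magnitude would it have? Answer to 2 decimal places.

m ≈ 11.00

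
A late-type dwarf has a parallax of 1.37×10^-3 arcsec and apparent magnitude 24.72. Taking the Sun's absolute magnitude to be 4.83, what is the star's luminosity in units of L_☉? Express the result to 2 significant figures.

d = 1/p = 1/1.37×10^-3″ = 729.9 pc
M = m − 5 log₁₀ d + 5 = 24.72 − 5·2.8633 + 5 = 15.404
M − M_☉ = 15.404 − 4.83 = 10.574
L/L_☉ = 10^(−0.4 × 10.574) = 5.896×10^-5

L/L_☉ ≈ 5.9×10^-5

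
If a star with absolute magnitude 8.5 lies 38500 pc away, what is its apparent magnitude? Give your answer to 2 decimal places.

m ≈ 26.43

m = M + 5 log₁₀ d − 5 = 8.5 + 5·4.5855 − 5 = 26.427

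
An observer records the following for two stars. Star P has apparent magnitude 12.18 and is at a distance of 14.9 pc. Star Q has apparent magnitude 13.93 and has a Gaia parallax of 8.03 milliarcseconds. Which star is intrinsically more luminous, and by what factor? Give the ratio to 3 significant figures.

Star Q is more luminous, by a factor of 13.9.

Star P: M = m − 5 log₁₀ d + 5 = 12.18 − 5·1.1732 + 5 = 11.314
Star Q: p = 8.03 mas = 8.03×10^-3″ → d = 1/p = 124.5 pc
Star Q: M = m − 5 log₁₀ d + 5 = 13.93 − 5·2.0953 + 5 = 8.454
ΔM = M_P − M_Q = 11.314 − (8.454) = 2.860; smaller M is more luminous → Star Q.
L ratio = 10^(0.4 |ΔM|) = 10^1.144 = 13.94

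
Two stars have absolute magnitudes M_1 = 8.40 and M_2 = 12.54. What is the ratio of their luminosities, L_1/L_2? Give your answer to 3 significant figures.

L_1/L_2 ≈ 45.3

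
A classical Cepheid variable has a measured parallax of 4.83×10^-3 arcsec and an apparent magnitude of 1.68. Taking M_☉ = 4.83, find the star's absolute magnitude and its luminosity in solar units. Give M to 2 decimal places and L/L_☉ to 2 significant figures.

d = 1/p = 1/4.83×10^-3″ = 207.0 pc
M = m − 5 log₁₀ d + 5 = 1.68 − 5·2.3161 + 5 = -4.900
M − M_☉ = -4.900 − 4.83 = -9.730
L/L_☉ = 10^(−0.4 × -9.730) = 7800

M ≈ -4.90; L/L_☉ ≈ 7800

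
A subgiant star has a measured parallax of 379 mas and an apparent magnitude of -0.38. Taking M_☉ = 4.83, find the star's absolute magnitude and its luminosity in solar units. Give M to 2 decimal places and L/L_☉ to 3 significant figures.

M ≈ 2.51; L/L_☉ ≈ 8.45

d = 1/p = 1000/379 mas = 2.639 pc
M = m − 5 log₁₀ d + 5 = -0.38 − 5·0.4214 + 5 = 2.513
M − M_☉ = 2.513 − 4.83 = -2.317
L/L_☉ = 10^(−0.4 × -2.317) = 8.447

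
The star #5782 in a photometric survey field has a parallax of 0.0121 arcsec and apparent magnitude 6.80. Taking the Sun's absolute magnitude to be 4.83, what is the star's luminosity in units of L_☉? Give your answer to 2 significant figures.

L/L_☉ ≈ 11

d = 1/p = 1/0.0121″ = 82.64 pc
M = m − 5 log₁₀ d + 5 = 6.80 − 5·1.9172 + 5 = 2.214
M − M_☉ = 2.214 − 4.83 = -2.616
L/L_☉ = 10^(−0.4 × -2.616) = 11.13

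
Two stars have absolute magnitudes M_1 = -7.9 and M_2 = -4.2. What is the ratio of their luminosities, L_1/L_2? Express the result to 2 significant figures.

L_1/L_2 ≈ 30

ΔM = M_1 − M_2 = -3.7
L_1/L_2 = 10^(−0.4 ΔM) = 10^1.480 = 30.20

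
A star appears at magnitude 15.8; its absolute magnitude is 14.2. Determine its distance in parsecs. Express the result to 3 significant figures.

μ = m − M = 1.600
m − M = 5 log₁₀ d − 5
log₁₀ d = (m − M)/5 + 1 = 1.3200
d = 10^1.3200 = 20.89 pc

d ≈ 20.9 pc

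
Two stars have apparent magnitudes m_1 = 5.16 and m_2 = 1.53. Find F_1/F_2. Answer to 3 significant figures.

Magnitude difference = 3.63
Flux ratio = 10^(−0.4 Δm) = 10^(−0.4 × 3.63) = 10^-1.452 = 0.03532

F_1/F_2 ≈ 0.0353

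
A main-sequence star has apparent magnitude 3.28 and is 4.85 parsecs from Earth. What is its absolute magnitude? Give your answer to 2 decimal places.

M ≈ 4.85

5 log₁₀(d/10 pc) = 5 log₁₀(4.850) − 5 = -1.571
M = m − 5 log₁₀(d/10) = 3.28 + 1.571 = 4.851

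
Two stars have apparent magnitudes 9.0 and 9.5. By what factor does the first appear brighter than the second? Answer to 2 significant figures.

1.6

Δm = 9.0 − (9.5) = -0.5
Flux ratio = 10^(−0.4 Δm) = 10^(−0.4 × -0.5) = 10^0.200 = 1.585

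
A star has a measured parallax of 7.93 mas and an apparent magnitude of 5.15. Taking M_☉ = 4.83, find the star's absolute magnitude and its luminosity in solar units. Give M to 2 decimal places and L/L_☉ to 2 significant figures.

d = 1/p = 1000/7.93 mas = 126.1 pc
M = m − 5 log₁₀ d + 5 = 5.15 − 5·2.1007 + 5 = -0.354
M − M_☉ = -0.354 − 4.83 = -5.184
L/L_☉ = 10^(−0.4 × -5.184) = 118.4

M ≈ -0.35; L/L_☉ ≈ 120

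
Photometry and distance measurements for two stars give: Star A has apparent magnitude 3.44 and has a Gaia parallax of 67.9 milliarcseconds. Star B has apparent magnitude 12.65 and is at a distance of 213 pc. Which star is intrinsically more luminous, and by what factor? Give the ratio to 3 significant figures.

Star A is more luminous, by a factor of 23.1.

Star A: p = 67.9 mas = 0.0679″ → d = 1/p = 14.73 pc
Star A: M = m − 5 log₁₀ d + 5 = 3.44 − 5·1.1681 + 5 = 2.599
Star B: M = m − 5 log₁₀ d + 5 = 12.65 − 5·2.3284 + 5 = 6.008
ΔM = M_A − M_B = 2.599 − (6.008) = -3.409; smaller M is more luminous → Star A.
L ratio = 10^(0.4 |ΔM|) = 10^1.364 = 23.09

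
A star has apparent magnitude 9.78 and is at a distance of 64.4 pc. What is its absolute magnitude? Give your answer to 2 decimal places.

M ≈ 5.74

5 log₁₀(d/10 pc) = 5 log₁₀(64.40) − 5 = 4.044
M = m − 5 log₁₀(d/10) = 9.78 − 4.044 = 5.736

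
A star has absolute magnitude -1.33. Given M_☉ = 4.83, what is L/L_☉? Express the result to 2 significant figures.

L/L_☉ ≈ 290

M − M_☉ = -1.33 − 4.83 = -6.160
L/L_☉ = 10^(−0.4 (M − M_☉)) = 10^2.464 = 291.1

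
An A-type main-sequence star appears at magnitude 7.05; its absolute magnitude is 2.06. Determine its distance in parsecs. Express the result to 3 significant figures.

μ = m − M = 4.990
m − M = 5 log₁₀ d − 5
log₁₀ d = (m − M)/5 + 1 = 1.9980
d = 10^1.9980 = 99.54 pc

d ≈ 99.5 pc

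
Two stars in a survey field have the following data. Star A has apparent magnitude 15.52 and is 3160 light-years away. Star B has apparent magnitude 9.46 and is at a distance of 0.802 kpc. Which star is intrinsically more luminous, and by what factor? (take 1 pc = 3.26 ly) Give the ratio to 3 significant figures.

Star B is more luminous, by a factor of 182.

Star A: d = 3160 ly / 3.26 = 969.3 pc
Star A: M = m − 5 log₁₀ d + 5 = 15.52 − 5·2.9865 + 5 = 5.588
Star B: d = 0.802 kpc = 802.0 pc
Star B: M = m − 5 log₁₀ d + 5 = 9.46 − 5·2.9042 + 5 = -0.061
ΔM = M_A − M_B = 5.588 − (-0.061) = 5.649; smaller M is more luminous → Star B.
L ratio = 10^(0.4 |ΔM|) = 10^2.259 = 181.7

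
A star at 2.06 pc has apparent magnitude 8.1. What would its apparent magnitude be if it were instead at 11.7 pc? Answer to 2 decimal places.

Flux ∝ 1/d², so Δm = 5 log₁₀(d₂/d₁) = 5 log₁₀(11.7/2.06) = 3.772
m₂ = m₁ + Δm = 8.1 + (3.772) = 11.872

m ≈ 11.87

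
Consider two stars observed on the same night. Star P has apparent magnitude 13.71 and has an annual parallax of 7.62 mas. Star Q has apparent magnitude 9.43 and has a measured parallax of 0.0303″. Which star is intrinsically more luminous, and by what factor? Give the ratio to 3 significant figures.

Star Q is more luminous, by a factor of 3.26.

Star P: p = 7.62 mas = 7.62×10^-3″ → d = 1/p = 131.2 pc
Star P: M = m − 5 log₁₀ d + 5 = 13.71 − 5·2.1180 + 5 = 8.120
Star Q: d = 1/p = 1/0.0303″ = 33.00 pc
Star Q: M = m − 5 log₁₀ d + 5 = 9.43 − 5·1.5186 + 5 = 6.837
ΔM = M_P − M_Q = 8.120 − (6.837) = 1.283; smaller M is more luminous → Star Q.
L ratio = 10^(0.4 |ΔM|) = 10^0.513 = 3.259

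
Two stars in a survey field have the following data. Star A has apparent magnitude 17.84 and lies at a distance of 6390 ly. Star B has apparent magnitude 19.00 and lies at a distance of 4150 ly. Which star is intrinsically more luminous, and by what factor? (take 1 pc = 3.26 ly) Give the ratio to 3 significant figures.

Star A is more luminous, by a factor of 6.90.

Star A: d = 6390 ly / 3.26 = 1960 pc
Star A: M = m − 5 log₁₀ d + 5 = 17.84 − 5·3.2923 + 5 = 6.379
Star B: d = 4150 ly / 3.26 = 1273 pc
Star B: M = m − 5 log₁₀ d + 5 = 19.00 − 5·3.1048 + 5 = 8.476
ΔM = M_A − M_B = 6.379 − (8.476) = -2.097; smaller M is more luminous → Star A.
L ratio = 10^(0.4 |ΔM|) = 10^0.839 = 6.901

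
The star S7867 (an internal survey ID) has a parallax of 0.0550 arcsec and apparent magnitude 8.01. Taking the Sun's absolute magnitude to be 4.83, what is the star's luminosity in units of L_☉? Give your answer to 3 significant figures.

L/L_☉ ≈ 0.177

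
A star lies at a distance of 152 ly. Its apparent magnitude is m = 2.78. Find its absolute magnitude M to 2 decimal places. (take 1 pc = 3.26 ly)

M ≈ -0.56

d = 152 ly / 3.26 = 46.63 pc
5 log₁₀(d/10 pc) = 5 log₁₀(46.63) − 5 = 3.343
M = m − 5 log₁₀(d/10) = 2.78 − 3.343 = -0.563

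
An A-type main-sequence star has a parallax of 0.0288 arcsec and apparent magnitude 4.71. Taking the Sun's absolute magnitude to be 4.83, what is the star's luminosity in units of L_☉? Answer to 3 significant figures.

L/L_☉ ≈ 13.5

d = 1/p = 1/0.0288″ = 34.72 pc
M = m − 5 log₁₀ d + 5 = 4.71 − 5·1.5406 + 5 = 2.007
M − M_☉ = 2.007 − 4.83 = -2.823
L/L_☉ = 10^(−0.4 × -2.823) = 13.47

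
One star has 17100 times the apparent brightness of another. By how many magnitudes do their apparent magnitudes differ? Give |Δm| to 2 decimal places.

|Δm| ≈ 10.58

Pogson: Δm = −2.5 log₁₀(ratio) = −2.5 log₁₀(17100) = −2.5 × 4.2330 = -10.582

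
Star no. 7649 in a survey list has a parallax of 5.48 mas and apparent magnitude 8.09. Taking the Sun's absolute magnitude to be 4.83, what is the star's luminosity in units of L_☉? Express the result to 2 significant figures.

d = 1/p = 1000/5.48 mas = 182.5 pc
M = m − 5 log₁₀ d + 5 = 8.09 − 5·2.2612 + 5 = 1.784
M − M_☉ = 1.784 − 4.83 = -3.046
L/L_☉ = 10^(−0.4 × -3.046) = 16.54

L/L_☉ ≈ 17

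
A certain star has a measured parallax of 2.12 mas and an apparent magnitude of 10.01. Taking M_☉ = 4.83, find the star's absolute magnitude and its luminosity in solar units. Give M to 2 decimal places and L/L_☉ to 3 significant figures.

M ≈ 1.64; L/L_☉ ≈ 18.9

d = 1/p = 1000/2.12 mas = 471.7 pc
M = m − 5 log₁₀ d + 5 = 10.01 − 5·2.6737 + 5 = 1.642
M − M_☉ = 1.642 − 4.83 = -3.188
L/L_☉ = 10^(−0.4 × -3.188) = 18.85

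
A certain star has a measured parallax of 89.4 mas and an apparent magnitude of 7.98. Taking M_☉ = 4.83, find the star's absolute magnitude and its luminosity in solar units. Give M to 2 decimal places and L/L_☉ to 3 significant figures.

d = 1/p = 1000/89.4 mas = 11.19 pc
M = m − 5 log₁₀ d + 5 = 7.98 − 5·1.0487 + 5 = 7.737
M − M_☉ = 7.737 − 4.83 = 2.907
L/L_☉ = 10^(−0.4 × 2.907) = 0.06876

M ≈ 7.74; L/L_☉ ≈ 0.0688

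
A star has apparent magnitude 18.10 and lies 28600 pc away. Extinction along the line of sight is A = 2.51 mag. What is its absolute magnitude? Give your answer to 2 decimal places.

M ≈ -1.69

5 log₁₀(d/10 pc) = 5 log₁₀(28600) − 5 = 17.282
M = m − 5 log₁₀(d/10) − A = 18.10 − 17.282 − 2.51 = -1.692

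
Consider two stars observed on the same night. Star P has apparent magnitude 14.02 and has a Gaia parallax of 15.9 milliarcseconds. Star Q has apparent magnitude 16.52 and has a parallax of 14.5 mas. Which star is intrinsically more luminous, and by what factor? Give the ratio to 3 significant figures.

Star P is more luminous, by a factor of 8.32.

Star P: p = 15.9 mas = 0.0159″ → d = 1/p = 62.89 pc
Star P: M = m − 5 log₁₀ d + 5 = 14.02 − 5·1.7986 + 5 = 10.027
Star Q: p = 14.5 mas = 0.0145″ → d = 1/p = 68.97 pc
Star Q: M = m − 5 log₁₀ d + 5 = 16.52 − 5·1.8386 + 5 = 12.327
ΔM = M_P − M_Q = 10.027 − (12.327) = -2.300; smaller M is more luminous → Star P.
L ratio = 10^(0.4 |ΔM|) = 10^0.920 = 8.317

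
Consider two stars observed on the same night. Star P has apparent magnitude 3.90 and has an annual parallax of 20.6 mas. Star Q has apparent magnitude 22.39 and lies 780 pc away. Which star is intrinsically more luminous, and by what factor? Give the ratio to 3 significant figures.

Star P is more luminous, by a factor of 96400.

Star P: p = 20.6 mas = 0.0206″ → d = 1/p = 48.54 pc
Star P: M = m − 5 log₁₀ d + 5 = 3.90 − 5·1.6861 + 5 = 0.469
Star Q: M = m − 5 log₁₀ d + 5 = 22.39 − 5·2.8921 + 5 = 12.930
ΔM = M_P − M_Q = 0.469 − (12.930) = -12.460; smaller M is more luminous → Star P.
L ratio = 10^(0.4 |ΔM|) = 10^4.984 = 96400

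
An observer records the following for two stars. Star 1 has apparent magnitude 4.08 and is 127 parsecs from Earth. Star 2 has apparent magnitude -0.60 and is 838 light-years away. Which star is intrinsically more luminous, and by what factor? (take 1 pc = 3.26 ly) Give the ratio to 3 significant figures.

Star 2 is more luminous, by a factor of 305.

Star 1: M = m − 5 log₁₀ d + 5 = 4.08 − 5·2.1038 + 5 = -1.439
Star 2: d = 838 ly / 3.26 = 257.1 pc
Star 2: M = m − 5 log₁₀ d + 5 = -0.60 − 5·2.4100 + 5 = -7.650
ΔM = M_1 − M_2 = -1.439 − (-7.650) = 6.211; smaller M is more luminous → Star 2.
L ratio = 10^(0.4 |ΔM|) = 10^2.484 = 305.1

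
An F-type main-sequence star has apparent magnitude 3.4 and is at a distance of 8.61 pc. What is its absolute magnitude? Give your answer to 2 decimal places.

5 log₁₀(d/10 pc) = 5 log₁₀(8.610) − 5 = -0.325
M = m − 5 log₁₀(d/10) = 3.4 + 0.325 = 3.725

M ≈ 3.72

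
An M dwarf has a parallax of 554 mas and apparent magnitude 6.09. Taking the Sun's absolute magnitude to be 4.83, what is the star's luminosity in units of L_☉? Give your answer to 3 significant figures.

d = 1/p = 1000/554 mas = 1.805 pc
M = m − 5 log₁₀ d + 5 = 6.09 − 5·0.2565 + 5 = 9.808
M − M_☉ = 9.808 − 4.83 = 4.978
L/L_☉ = 10^(−0.4 × 4.978) = 0.01021

L/L_☉ ≈ 0.0102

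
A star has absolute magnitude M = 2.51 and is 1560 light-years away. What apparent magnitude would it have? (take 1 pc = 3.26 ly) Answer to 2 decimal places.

m ≈ 10.91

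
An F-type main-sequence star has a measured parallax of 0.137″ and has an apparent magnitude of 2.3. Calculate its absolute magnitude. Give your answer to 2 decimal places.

d = 1/p = 1/0.137″ = 7.299 pc
5 log₁₀(d/10 pc) = 5 log₁₀(7.299) − 5 = -0.684
M = m − 5 log₁₀(d/10) = 2.3 + 0.684 = 2.984

M ≈ 2.98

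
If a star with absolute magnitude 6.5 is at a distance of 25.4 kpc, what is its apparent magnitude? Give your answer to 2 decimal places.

m ≈ 23.52

d = 25.4 kpc = 25400 pc
m = M + 5 log₁₀ d − 5 = 6.5 + 5·4.4048 − 5 = 23.524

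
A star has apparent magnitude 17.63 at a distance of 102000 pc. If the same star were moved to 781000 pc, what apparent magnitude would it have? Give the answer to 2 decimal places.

m ≈ 22.05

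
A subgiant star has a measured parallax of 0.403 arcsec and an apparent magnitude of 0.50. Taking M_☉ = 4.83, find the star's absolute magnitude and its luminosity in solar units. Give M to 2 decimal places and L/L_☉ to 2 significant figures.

d = 1/p = 1/0.403″ = 2.481 pc
M = m − 5 log₁₀ d + 5 = 0.50 − 5·0.3947 + 5 = 3.527
M − M_☉ = 3.527 − 4.83 = -1.303
L/L_☉ = 10^(−0.4 × -1.303) = 3.322

M ≈ 3.53; L/L_☉ ≈ 3.3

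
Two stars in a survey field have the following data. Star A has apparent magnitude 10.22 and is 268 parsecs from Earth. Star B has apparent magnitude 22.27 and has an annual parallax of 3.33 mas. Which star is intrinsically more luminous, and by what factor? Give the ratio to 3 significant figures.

Star A is more luminous, by a factor of 52600.

Star A: M = m − 5 log₁₀ d + 5 = 10.22 − 5·2.4281 + 5 = 3.079
Star B: p = 3.33 mas = 3.33×10^-3″ → d = 1/p = 300.3 pc
Star B: M = m − 5 log₁₀ d + 5 = 22.27 − 5·2.4776 + 5 = 14.882
ΔM = M_A − M_B = 3.079 − (14.882) = -11.803; smaller M is more luminous → Star A.
L ratio = 10^(0.4 |ΔM|) = 10^4.721 = 52620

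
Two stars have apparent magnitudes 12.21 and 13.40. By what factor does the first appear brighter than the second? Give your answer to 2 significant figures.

3.0

Magnitude difference = -1.19
Flux ratio = 10^(−0.4 Δm) = 10^(−0.4 × -1.19) = 10^0.476 = 2.992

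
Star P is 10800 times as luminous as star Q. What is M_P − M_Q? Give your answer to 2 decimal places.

M_P − M_Q ≈ -10.08

Pogson: ΔM = −2.5 log₁₀(ratio) = −2.5 log₁₀(10800) = −2.5 × 4.0334 = -10.084
Star P is brighter, so it has the smaller magnitude: the difference is negative.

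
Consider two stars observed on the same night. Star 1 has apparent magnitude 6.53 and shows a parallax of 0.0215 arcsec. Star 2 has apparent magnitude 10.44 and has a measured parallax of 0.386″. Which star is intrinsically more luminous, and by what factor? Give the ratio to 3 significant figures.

Star 1: d = 1/p = 1/0.0215″ = 46.51 pc
Star 1: M = m − 5 log₁₀ d + 5 = 6.53 − 5·1.6676 + 5 = 3.192
Star 2: d = 1/p = 1/0.386″ = 2.591 pc
Star 2: M = m − 5 log₁₀ d + 5 = 10.44 − 5·0.4134 + 5 = 13.373
ΔM = M_1 − M_2 = 3.192 − (13.373) = -10.181; smaller M is more luminous → Star 1.
L ratio = 10^(0.4 |ΔM|) = 10^4.072 = 11810

Star 1 is more luminous, by a factor of 11800.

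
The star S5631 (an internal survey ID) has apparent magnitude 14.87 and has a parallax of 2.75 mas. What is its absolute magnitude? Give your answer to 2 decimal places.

M ≈ 7.07

p = 2.75 mas = 2.75×10^-3″ → d = 1/p = 363.6 pc
5 log₁₀(d/10 pc) = 5 log₁₀(363.6) − 5 = 7.803
M = m − 5 log₁₀(d/10) = 14.87 − 7.803 = 7.067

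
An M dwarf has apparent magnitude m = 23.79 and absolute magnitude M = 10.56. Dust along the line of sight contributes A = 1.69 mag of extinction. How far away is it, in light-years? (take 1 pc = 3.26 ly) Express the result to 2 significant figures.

m − M = 5 log₁₀(d/10 pc) + A  ⇒  23.79 − (10.56) − 1.69 = 5 log₁₀(d/10)
11.540 = 5 log₁₀(d/10)
log₁₀ d = (m − M − A)/5 + 1 = 3.3080
d = 10^3.3080 = 2032 pc
= 6625 ly

d ≈ 6600 ly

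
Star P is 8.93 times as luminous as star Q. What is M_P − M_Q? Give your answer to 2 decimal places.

M_P − M_Q ≈ -2.38

Pogson: ΔM = −2.5 log₁₀(ratio) = −2.5 log₁₀(8.93) = −2.5 × 0.9509 = -2.377
Star P is brighter, so it has the smaller magnitude: the difference is negative.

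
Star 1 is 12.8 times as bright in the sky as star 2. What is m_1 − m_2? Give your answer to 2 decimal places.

m_1 − m_2 ≈ -2.77

Pogson: Δm = −2.5 log₁₀(ratio) = −2.5 log₁₀(12.8) = −2.5 × 1.1072 = -2.768
Star 1 is brighter, so it has the smaller magnitude: the difference is negative.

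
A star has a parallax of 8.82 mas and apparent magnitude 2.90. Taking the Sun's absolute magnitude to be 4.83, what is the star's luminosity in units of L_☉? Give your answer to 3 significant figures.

d = 1/p = 1000/8.82 mas = 113.4 pc
M = m − 5 log₁₀ d + 5 = 2.90 − 5·2.0545 + 5 = -2.373
M − M_☉ = -2.373 − 4.83 = -7.203
L/L_☉ = 10^(−0.4 × -7.203) = 760.4

L/L_☉ ≈ 760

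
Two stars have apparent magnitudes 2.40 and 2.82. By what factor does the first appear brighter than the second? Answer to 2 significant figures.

Δm = 2.40 − (2.82) = -0.42
Flux ratio = 10^(−0.4 Δm) = 10^(−0.4 × -0.42) = 10^0.168 = 1.472

1.5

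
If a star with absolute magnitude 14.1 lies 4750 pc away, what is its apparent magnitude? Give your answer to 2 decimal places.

m ≈ 27.48

m = M + 5 log₁₀ d − 5 = 14.1 + 5·3.6767 − 5 = 27.483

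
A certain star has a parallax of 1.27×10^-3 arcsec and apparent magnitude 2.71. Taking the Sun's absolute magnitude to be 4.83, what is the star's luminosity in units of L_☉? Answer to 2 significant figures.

L/L_☉ ≈ 44000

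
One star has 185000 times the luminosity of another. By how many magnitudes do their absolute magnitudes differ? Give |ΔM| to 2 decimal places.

|ΔM| ≈ 13.17

Pogson: ΔM = −2.5 log₁₀(ratio) = −2.5 log₁₀(185000) = −2.5 × 5.2672 = -13.168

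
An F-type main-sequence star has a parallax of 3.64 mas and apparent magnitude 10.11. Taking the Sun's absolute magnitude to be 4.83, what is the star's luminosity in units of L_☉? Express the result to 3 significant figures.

L/L_☉ ≈ 5.83

d = 1/p = 1000/3.64 mas = 274.7 pc
M = m − 5 log₁₀ d + 5 = 10.11 − 5·2.4389 + 5 = 2.916
M − M_☉ = 2.916 − 4.83 = -1.914
L/L_☉ = 10^(−0.4 × -1.914) = 5.832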